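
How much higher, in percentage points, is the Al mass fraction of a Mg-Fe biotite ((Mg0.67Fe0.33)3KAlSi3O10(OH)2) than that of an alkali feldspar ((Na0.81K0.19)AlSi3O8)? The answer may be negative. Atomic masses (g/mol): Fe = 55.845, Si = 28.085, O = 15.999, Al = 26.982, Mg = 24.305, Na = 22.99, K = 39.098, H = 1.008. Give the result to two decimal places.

-4.15 percentage points

Al in (Mg0.67Fe0.33)3KAlSi3O10(OH)2: molar mass 448.479 g/mol; 1×26.982 = 26.982 g → 6.02 wt%.
Al in (Na0.81K0.19)AlSi3O8: molar mass 265.280 g/mol; 1×26.982 = 26.982 g → 10.17 wt%.
Difference = 6.02 − 10.17 = -4.15 percentage points.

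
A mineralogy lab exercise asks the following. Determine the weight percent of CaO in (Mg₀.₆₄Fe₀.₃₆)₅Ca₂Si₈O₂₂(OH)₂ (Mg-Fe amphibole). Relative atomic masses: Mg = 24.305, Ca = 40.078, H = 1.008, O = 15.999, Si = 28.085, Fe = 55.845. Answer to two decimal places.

M((Mg₀.₆₄Fe₀.₃₆)₅Ca₂Si₈O₂₂(OH)₂) = 869.125 g/mol; M(CaO) = 56.077 g/mol.
Moles CaO per formula unit = 2 Ca ÷ 1 = 2.0000.
CaO fraction = (2.0000 × 56.077) / 869.125 = 112.154/869.125 = 0.1290.

12.90 wt%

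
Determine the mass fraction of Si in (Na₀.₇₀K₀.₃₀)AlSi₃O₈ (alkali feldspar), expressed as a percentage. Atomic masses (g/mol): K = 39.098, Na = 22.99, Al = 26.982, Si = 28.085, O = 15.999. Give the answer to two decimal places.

31.55 mass %

Formula mass = 0.70·22.99 + 0.30·39.098 + 1·26.982 + 3·28.085 + 8·15.999 = 267.051 g/mol, of which 84.255 g is Si.
So Si makes up 84.255/267.051 = 0.3155 of the mass, i.e. 31.55%.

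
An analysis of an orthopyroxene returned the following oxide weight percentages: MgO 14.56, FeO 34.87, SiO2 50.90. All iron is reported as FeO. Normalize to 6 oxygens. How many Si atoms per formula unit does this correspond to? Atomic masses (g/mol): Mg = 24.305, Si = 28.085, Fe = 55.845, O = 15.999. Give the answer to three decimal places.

2.000 Si apfu

14.56 wt% MgO ÷ 40.304 g/mol = 0.36125 mol, giving 0.36125 Mg and 0.36125 O.
34.87 wt% FeO ÷ 71.844 g/mol = 0.48536 mol, giving 0.48536 Fe and 0.48536 O.
50.90 wt% SiO2 ÷ 60.083 g/mol = 0.84716 mol, giving 0.84716 Si and 1.69432 O.
Oxygen sums to 2.54093; scaling by 6/2.54093 = 2.36134 puts the formula on 6 O.
Si: 0.84716 × 2.36134 = 2.000 atoms per formula unit.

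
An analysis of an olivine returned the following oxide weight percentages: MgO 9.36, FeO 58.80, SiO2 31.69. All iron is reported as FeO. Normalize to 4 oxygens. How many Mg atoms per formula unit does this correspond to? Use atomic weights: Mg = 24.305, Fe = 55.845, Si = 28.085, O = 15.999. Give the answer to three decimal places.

0.441 Mg apfu

9.36 wt% MgO ÷ 40.304 g/mol = 0.23224 mol, giving 0.23224 Mg and 0.23224 O.
58.80 wt% FeO ÷ 71.844 g/mol = 0.81844 mol, giving 0.81844 Fe and 0.81844 O.
31.69 wt% SiO2 ÷ 60.083 g/mol = 0.52744 mol, giving 0.52744 Si and 1.05488 O.
Oxygen sums to 2.10556; scaling by 4/2.10556 = 1.89973 puts the formula on 4 O.
Mg: 0.23224 × 1.89973 = 0.441 atoms per formula unit.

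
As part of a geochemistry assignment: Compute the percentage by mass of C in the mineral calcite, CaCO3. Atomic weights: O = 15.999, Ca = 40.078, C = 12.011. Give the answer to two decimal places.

12.00 weight percent

Formula mass = 1·40.078 + 1·12.011 + 3·15.999 = 100.086 g/mol, of which 12.011 g is C.
So C makes up 12.011/100.086 = 0.1200 of the mass, i.e. 12.00%.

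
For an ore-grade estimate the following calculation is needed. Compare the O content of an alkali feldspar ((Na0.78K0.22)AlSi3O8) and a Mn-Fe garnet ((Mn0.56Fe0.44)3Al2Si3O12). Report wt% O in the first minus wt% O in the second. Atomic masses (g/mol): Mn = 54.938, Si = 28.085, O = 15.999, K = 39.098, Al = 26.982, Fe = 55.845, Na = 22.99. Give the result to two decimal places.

9.47 percentage points

M((Na0.78K0.22)AlSi3O8) = 265.763 g/mol, so wt% O = 127.992/265.763 × 100 = 48.16%.
M((Mn0.56Fe0.44)3Al2Si3O12) = 496.218 g/mol, so wt% O = 191.988/496.218 × 100 = 38.69%.
48.16 − 38.69 = 9.47 pp.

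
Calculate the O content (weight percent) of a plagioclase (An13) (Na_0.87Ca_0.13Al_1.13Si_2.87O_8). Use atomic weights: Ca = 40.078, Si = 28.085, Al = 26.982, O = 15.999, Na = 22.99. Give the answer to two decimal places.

48.43 weight percent

M(Na_0.87Ca_0.13Al_1.13Si_2.87O_8) = 264.297 g/mol.
O contributes 8 × 15.999 = 127.992 g per mole.
127.992/264.297 = 0.4843 → 48.43%.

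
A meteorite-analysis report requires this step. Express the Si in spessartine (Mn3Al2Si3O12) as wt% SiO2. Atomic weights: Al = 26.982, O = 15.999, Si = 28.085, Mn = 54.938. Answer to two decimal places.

M(Mn3Al2Si3O12) = 495.021 g/mol; M(SiO2) = 60.083 g/mol.
Moles SiO2 per formula unit = 3 Si ÷ 1 = 3.0000.
SiO2 fraction = (3.0000 × 60.083) / 495.021 = 180.249/495.021 = 0.3641.

36.41 wt%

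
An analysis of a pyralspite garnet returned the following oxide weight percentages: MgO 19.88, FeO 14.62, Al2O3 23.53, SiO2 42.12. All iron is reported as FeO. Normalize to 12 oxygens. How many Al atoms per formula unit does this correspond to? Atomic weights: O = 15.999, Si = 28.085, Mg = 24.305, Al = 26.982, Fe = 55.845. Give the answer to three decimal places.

MgO: 19.88/40.304 = 0.49325 mol → 0.49325 mol Mg, 0.49325 mol O.
FeO: 14.62/71.844 = 0.20350 mol → 0.20350 mol Fe, 0.20350 mol O.
Al2O3: 23.53/101.961 = 0.23077 mol → 0.46154 mol Al, 0.69231 mol O.
SiO2: 42.12/60.083 = 0.70103 mol → 0.70103 mol Si, 1.40206 mol O.
Total oxygen = 2.79112 mol. Normalization factor = 12/2.79112 = 4.29935.
Al per 12 O = 0.46154 × 4.29935 = 1.984.

1.984 Al apfu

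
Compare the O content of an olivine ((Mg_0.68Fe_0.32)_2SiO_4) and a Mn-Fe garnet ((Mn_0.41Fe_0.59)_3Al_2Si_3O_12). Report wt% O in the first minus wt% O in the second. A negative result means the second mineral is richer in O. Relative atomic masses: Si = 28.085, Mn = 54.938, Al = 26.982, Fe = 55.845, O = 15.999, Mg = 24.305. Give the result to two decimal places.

1.12 percentage points

M((Mg_0.68Fe_0.32)_2SiO_4) = 160.877 g/mol, so wt% O = 63.996/160.877 × 100 = 39.78%.
M((Mn_0.41Fe_0.59)_3Al_2Si_3O_12) = 496.626 g/mol, so wt% O = 191.988/496.626 × 100 = 38.66%.
39.78 − 38.66 = 1.12 pp.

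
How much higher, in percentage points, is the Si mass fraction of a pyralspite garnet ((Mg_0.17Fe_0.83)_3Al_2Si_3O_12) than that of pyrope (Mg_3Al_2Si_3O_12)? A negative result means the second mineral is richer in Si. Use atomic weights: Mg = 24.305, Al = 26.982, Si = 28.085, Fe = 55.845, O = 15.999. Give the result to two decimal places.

Si in (Mg_0.17Fe_0.83)_3Al_2Si_3O_12: molar mass 481.657 g/mol; 3×28.085 = 84.255 g → 17.49 wt%.
Si in Mg_3Al_2Si_3O_12: molar mass 403.122 g/mol; 3×28.085 = 84.255 g → 20.90 wt%.
Difference = 17.49 − 20.90 = -3.41 percentage points.

-3.41 percentage points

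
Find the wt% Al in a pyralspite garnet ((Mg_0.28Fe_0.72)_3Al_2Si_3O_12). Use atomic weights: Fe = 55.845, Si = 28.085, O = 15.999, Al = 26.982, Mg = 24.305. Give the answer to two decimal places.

11.45 wt%

M((Mg_0.28Fe_0.72)_3Al_2Si_3O_12) = 471.248 g/mol.
Al contributes 2 × 26.982 = 53.964 g per mole.
53.964/471.248 = 0.1145 → 11.45%.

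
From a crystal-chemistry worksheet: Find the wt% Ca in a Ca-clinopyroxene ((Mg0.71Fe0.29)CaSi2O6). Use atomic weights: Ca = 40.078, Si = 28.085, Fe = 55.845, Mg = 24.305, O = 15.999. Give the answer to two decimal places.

M((Mg0.71Fe0.29)CaSi2O6) = 225.694 g/mol.
Ca contributes 1 × 40.078 = 40.078 g per mole.
40.078/225.694 = 0.1776 → 17.76%.

17.76 mass %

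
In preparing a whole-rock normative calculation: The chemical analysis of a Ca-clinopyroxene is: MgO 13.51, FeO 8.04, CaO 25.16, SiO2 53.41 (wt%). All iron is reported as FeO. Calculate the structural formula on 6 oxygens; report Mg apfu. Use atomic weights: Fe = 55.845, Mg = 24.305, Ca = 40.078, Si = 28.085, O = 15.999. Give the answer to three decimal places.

13.51 wt% MgO ÷ 40.304 g/mol = 0.33520 mol, giving 0.33520 Mg and 0.33520 O.
8.04 wt% FeO ÷ 71.844 g/mol = 0.11191 mol, giving 0.11191 Fe and 0.11191 O.
25.16 wt% CaO ÷ 56.077 g/mol = 0.44867 mol, giving 0.44867 Ca and 0.44867 O.
53.41 wt% SiO2 ÷ 60.083 g/mol = 0.88894 mol, giving 0.88894 Si and 1.77788 O.
Oxygen sums to 2.67366; scaling by 6/2.67366 = 2.24411 puts the formula on 6 O.
Mg: 0.33520 × 2.24411 = 0.752 atoms per formula unit.

0.752 Mg apfu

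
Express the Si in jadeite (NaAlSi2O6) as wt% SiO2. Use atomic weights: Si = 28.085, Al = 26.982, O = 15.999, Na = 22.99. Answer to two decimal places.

Molar mass of NaAlSi2O6 = 1·22.99 + 1·26.982 + 2·28.085 + 6·15.999 = 202.136 g/mol.
Each formula unit contains 2 Si, equivalent to 2/1 = 2.0000 mol SiO2.
M(SiO2) = 1×28.085 + 2×15.999 = 60.083 g/mol.
Mass of SiO2 per formula unit = 2.0000 × 60.083 = 120.166 g.
SiO2 wt% = 120.166 / 202.136 × 100 = 59.45%.

59.45 wt%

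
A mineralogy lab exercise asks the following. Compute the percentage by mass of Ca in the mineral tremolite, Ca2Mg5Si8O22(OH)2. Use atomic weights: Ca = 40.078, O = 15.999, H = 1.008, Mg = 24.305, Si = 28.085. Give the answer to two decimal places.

Molar mass of Ca2Mg5Si8O22(OH)2: 2×40.078 + 5×24.305 + 8×28.085 + 24×15.999 + 2×1.008 = 812.353 g/mol.
Mass of Ca per formula unit: 2 × 40.078 = 80.156 g.
Weight fraction Ca = 80.156 / 812.353 = 0.0987.

9.87 weight percent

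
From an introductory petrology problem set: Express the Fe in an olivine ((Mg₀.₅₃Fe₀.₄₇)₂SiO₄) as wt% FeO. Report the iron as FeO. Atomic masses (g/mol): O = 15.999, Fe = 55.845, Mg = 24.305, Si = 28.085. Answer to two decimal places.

Molar mass of (Mg₀.₅₃Fe₀.₄₇)₂SiO₄ = 1.06·24.305 + 0.94·55.845 + 1·28.085 + 4·15.999 = 170.339 g/mol.
Each formula unit contains 0.94 Fe, equivalent to 0.94/1 = 0.9400 mol FeO.
M(FeO) = 1×55.845 + 1×15.999 = 71.844 g/mol.
Mass of FeO per formula unit = 0.9400 × 71.844 = 67.533 g.
FeO wt% = 67.533 / 170.339 × 100 = 39.65%.

39.65 wt%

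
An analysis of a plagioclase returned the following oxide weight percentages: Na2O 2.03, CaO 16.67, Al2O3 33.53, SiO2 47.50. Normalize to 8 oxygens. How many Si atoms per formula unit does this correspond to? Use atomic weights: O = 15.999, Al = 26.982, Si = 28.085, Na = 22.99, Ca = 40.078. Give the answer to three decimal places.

Na2O: 2.03/61.979 = 0.03275 mol → 0.06550 mol Na, 0.03275 mol O.
CaO: 16.67/56.077 = 0.29727 mol → 0.29727 mol Ca, 0.29727 mol O.
Al2O3: 33.53/101.961 = 0.32885 mol → 0.65770 mol Al, 0.98655 mol O.
SiO2: 47.50/60.083 = 0.79057 mol → 0.79057 mol Si, 1.58114 mol O.
Total oxygen = 2.89771 mol. Normalization factor = 8/2.89771 = 2.76080.
Si per 8 O = 0.79057 × 2.76080 = 2.183.

2.183 Si apfu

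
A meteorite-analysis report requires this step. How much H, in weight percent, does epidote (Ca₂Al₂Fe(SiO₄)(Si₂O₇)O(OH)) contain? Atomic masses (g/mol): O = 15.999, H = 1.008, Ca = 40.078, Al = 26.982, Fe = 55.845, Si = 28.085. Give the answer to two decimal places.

Formula mass = 2·40.078 + 2·26.982 + 1·55.845 + 3·28.085 + 13·15.999 + 1·1.008 = 483.215 g/mol, of which 1.008 g is H.
So H makes up 1.008/483.215 = 0.0021 of the mass, i.e. 0.21%.

0.21 weight percent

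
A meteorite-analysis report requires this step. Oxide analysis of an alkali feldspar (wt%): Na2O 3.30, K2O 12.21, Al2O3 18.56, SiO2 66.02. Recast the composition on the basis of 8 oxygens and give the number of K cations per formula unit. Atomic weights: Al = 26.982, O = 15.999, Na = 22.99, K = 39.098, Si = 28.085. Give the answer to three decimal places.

Na2O (M=61.979): mol = 0.05324; Na = 0.10648, O = 0.05324.
K2O (M=94.195): mol = 0.12962; K = 0.25924, O = 0.12962.
Al2O3 (M=101.961): mol = 0.18203; Al = 0.36406, O = 0.54609.
SiO2 (M=60.083): mol = 1.09881; Si = 1.09881, O = 2.19762.
ΣO = 2.92657; factor = 8/ΣO = 2.73358.
K apfu = 0.25924 × 2.73358 = 0.709.

0.709 K apfu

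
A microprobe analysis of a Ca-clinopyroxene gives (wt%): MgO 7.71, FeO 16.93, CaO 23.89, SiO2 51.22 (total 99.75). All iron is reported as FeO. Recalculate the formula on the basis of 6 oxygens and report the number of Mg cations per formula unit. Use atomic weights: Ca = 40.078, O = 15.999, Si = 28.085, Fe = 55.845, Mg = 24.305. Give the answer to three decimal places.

0.449 Mg apfu

MgO: 7.71/40.304 = 0.19130 mol → 0.19130 mol Mg, 0.19130 mol O.
FeO: 16.93/71.844 = 0.23565 mol → 0.23565 mol Fe, 0.23565 mol O.
CaO: 23.89/56.077 = 0.42602 mol → 0.42602 mol Ca, 0.42602 mol O.
SiO2: 51.22/60.083 = 0.85249 mol → 0.85249 mol Si, 1.70498 mol O.
Total oxygen = 2.55795 mol. Normalization factor = 6/2.55795 = 2.34563.
Mg per 6 O = 0.19130 × 2.34563 = 0.449.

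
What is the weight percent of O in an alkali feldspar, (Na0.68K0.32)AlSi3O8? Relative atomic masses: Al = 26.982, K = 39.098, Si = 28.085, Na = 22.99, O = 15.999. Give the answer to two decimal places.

Formula mass = 0.68×22.99 + 0.32×39.098 + 1×26.982 + 3×28.085 + 8×15.999 = 267.374 g/mol, of which 127.992 g is O.
So O makes up 127.992/267.374 = 0.4787 of the mass, i.e. 47.87%.

47.87 weight percent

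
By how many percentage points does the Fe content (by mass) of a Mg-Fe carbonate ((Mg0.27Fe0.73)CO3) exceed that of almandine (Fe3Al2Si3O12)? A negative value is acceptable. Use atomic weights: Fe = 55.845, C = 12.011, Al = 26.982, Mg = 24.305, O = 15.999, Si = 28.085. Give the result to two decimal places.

Fe in (Mg0.27Fe0.73)CO3: molar mass 107.337 g/mol; 0.73×55.845 = 40.767 g → 37.98 wt%.
Fe in Fe3Al2Si3O12: molar mass 497.742 g/mol; 3×55.845 = 167.535 g → 33.66 wt%.
Difference = 37.98 − 33.66 = 4.32 percentage points.

4.32 percentage points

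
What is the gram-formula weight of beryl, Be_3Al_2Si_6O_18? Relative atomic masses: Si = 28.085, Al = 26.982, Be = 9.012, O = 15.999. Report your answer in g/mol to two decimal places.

Be: 3 × 9.012 = 27.0360
Al: 2 × 26.982 = 53.9640
Si: 6 × 28.085 = 168.5100
O: 18 × 15.999 = 287.9820
Summing the contributions gives the formula mass.

537.49 g/mol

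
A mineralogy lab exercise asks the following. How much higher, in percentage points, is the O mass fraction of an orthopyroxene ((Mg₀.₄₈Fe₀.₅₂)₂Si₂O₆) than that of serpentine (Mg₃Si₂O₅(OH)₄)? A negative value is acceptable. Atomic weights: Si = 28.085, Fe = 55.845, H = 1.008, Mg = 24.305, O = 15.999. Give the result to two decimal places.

-10.86 percentage points

O in (Mg₀.₄₈Fe₀.₅₂)₂Si₂O₆: molar mass 233.576 g/mol; 6×15.999 = 95.994 g → 41.10 wt%.
O in Mg₃Si₂O₅(OH)₄: molar mass 277.108 g/mol; 9×15.999 = 143.991 g → 51.96 wt%.
Difference = 41.10 − 51.96 = -10.86 percentage points.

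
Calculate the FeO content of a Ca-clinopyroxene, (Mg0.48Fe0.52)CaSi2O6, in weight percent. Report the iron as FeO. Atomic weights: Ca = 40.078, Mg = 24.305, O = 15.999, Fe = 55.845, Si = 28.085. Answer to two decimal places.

16.04 wt%

Formula mass = 232.948 g/mol.
0.52 Fe → 0.5200 mol FeO per formula unit; M(FeO) = 71.844, so FeO mass = 37.359 g.
37.359/232.948 × 100 = 16.04 wt%.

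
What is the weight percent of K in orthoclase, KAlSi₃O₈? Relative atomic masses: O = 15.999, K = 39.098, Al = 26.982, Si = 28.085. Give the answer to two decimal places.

Molar mass of KAlSi₃O₈: 1*39.098 + 1*26.982 + 3*28.085 + 8*15.999 = 278.327 g/mol.
Mass of K per formula unit: 1 × 39.098 = 39.098 g.
Weight fraction K = 39.098 / 278.327 = 0.1405.

14.05 weight percent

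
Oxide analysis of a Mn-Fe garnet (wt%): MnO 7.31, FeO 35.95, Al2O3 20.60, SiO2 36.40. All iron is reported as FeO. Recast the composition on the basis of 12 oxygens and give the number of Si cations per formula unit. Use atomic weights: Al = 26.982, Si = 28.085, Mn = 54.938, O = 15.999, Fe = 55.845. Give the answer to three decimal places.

MnO (M=70.937): mol = 0.10305; Mn = 0.10305, O = 0.10305.
FeO (M=71.844): mol = 0.50039; Fe = 0.50039, O = 0.50039.
Al2O3 (M=101.961): mol = 0.20204; Al = 0.40408, O = 0.60612.
SiO2 (M=60.083): mol = 0.60583; Si = 0.60583, O = 1.21166.
ΣO = 2.42122; factor = 12/ΣO = 4.95618.
Si apfu = 0.60583 × 4.95618 = 3.003.

3.003 Si apfu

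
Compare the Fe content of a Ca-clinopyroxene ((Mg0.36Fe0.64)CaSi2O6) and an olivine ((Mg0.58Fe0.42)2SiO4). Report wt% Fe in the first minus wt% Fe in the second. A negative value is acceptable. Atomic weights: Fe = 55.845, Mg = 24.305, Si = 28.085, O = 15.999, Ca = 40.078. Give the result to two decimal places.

Fe in (Mg0.36Fe0.64)CaSi2O6: molar mass 236.733 g/mol; 0.64×55.845 = 35.741 g → 15.10 wt%.
Fe in (Mg0.58Fe0.42)2SiO4: molar mass 167.185 g/mol; 0.84×55.845 = 46.910 g → 28.06 wt%.
Difference = 15.10 − 28.06 = -12.96 percentage points.

-12.96 percentage points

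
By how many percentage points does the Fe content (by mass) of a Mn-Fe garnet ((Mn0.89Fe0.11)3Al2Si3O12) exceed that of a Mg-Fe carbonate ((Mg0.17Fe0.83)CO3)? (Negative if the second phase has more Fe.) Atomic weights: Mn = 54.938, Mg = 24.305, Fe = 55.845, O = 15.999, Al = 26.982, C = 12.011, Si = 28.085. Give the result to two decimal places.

First mineral: 18.429 g Fe in 495.320 g formula = 3.72 wt% Fe.
Second mineral: 46.351 g Fe in 110.491 g formula = 41.95 wt% Fe.
3.72% − 41.95% gives a difference of -38.23 percentage points.

-38.23 percentage points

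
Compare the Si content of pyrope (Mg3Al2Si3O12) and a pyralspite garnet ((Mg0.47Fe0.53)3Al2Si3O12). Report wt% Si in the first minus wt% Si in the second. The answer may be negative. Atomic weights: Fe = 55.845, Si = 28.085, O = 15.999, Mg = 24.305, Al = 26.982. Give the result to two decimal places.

M(Mg3Al2Si3O12) = 403.122 g/mol, so wt% Si = 84.255/403.122 × 100 = 20.90%.
M((Mg0.47Fe0.53)3Al2Si3O12) = 453.271 g/mol, so wt% Si = 84.255/453.271 × 100 = 18.59%.
20.90 − 18.59 = 2.31 pp.

2.31 percentage points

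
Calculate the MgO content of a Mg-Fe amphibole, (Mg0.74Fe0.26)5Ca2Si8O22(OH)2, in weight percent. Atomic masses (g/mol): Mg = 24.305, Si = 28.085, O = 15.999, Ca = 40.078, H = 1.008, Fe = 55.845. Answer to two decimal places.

Molar mass of (Mg0.74Fe0.26)5Ca2Si8O22(OH)2 = 3.70×24.305 + 1.30×55.845 + 2×40.078 + 8×28.085 + 24×15.999 + 2×1.008 = 853.355 g/mol.
Each formula unit contains 3.70 Mg, equivalent to 3.70/1 = 3.7000 mol MgO.
M(MgO) = 1×24.305 + 1×15.999 = 40.304 g/mol.
Mass of MgO per formula unit = 3.7000 × 40.304 = 149.125 g.
MgO wt% = 149.125 / 853.355 × 100 = 17.48%.

17.48 wt%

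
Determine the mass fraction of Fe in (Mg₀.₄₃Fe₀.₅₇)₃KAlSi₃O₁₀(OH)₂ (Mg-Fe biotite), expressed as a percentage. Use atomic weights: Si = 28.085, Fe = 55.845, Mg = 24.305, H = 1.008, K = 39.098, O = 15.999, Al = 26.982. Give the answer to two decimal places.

M((Mg₀.₄₃Fe₀.₅₇)₃KAlSi₃O₁₀(OH)₂) = 471.187 g/mol.
Fe contributes 1.71 × 55.845 = 95.495 g per mole.
95.495/471.187 = 0.2027 → 20.27%.

20.27 wt%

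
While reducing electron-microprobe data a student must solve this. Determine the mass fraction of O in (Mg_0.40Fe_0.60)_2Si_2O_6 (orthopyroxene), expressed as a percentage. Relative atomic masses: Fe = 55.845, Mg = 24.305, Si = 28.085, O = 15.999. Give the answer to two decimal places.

40.23 weight percent

M((Mg_0.40Fe_0.60)_2Si_2O_6) = 238.622 g/mol.
O contributes 6 × 15.999 = 95.994 g per mole.
95.994/238.622 = 0.4023 → 40.23%.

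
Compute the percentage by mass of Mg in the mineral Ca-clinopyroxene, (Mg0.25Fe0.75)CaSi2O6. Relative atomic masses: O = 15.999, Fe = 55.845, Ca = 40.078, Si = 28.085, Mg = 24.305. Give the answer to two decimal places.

2.53 mass %

Molar mass of (Mg0.25Fe0.75)CaSi2O6: 0.25·24.305 + 0.75·55.845 + 1·40.078 + 2·28.085 + 6·15.999 = 240.202 g/mol.
Mass of Mg per formula unit: 0.25 × 24.305 = 6.076 g.
Weight fraction Mg = 6.076 / 240.202 = 0.0253.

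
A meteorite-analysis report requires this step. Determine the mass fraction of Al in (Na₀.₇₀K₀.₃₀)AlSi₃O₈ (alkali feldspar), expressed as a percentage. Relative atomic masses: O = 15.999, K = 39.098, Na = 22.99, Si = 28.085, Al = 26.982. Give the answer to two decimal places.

10.10 wt%

M((Na₀.₇₀K₀.₃₀)AlSi₃O₈) = 267.051 g/mol.
Al contributes 1 × 26.982 = 26.982 g per mole.
26.982/267.051 = 0.1010 → 10.10%.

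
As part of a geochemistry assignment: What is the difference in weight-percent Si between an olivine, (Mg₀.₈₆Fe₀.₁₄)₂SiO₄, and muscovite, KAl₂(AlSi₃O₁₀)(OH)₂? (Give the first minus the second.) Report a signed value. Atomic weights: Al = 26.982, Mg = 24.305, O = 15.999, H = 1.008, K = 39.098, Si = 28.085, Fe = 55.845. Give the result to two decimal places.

Si in (Mg₀.₈₆Fe₀.₁₄)₂SiO₄: molar mass 149.522 g/mol; 1×28.085 = 28.085 g → 18.78 wt%.
Si in KAl₂(AlSi₃O₁₀)(OH)₂: molar mass 398.303 g/mol; 3×28.085 = 84.255 g → 21.15 wt%.
Difference = 18.78 − 21.15 = -2.37 percentage points.

-2.37 percentage points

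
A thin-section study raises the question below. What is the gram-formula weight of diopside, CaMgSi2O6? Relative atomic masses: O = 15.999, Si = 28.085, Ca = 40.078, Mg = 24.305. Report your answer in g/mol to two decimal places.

M = 1·40.078 + 1·24.305 + 2·28.085 + 6·15.999

216.55 g/mol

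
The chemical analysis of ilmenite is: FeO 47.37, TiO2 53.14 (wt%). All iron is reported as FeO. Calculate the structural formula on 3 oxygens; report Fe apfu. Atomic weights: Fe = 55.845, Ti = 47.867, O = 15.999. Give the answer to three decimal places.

0.994 Fe apfu

47.37 wt% FeO ÷ 71.844 g/mol = 0.65935 mol, giving 0.65935 Fe and 0.65935 O.
53.14 wt% TiO2 ÷ 79.865 g/mol = 0.66537 mol, giving 0.66537 Ti and 1.33074 O.
Oxygen sums to 1.99009; scaling by 3/1.99009 = 1.50747 puts the formula on 3 O.
Fe: 0.65935 × 1.50747 = 0.994 atoms per formula unit.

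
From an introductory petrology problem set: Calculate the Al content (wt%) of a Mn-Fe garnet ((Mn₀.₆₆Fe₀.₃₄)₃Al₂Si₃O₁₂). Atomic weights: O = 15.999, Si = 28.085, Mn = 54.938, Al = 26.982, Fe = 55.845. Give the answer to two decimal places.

10.88 wt%

Formula mass = 1.98·54.938 + 1.02·55.845 + 2·26.982 + 3·28.085 + 12·15.999 = 495.946 g/mol, of which 53.964 g is Al.
So Al makes up 53.964/495.946 = 0.1088 of the mass, i.e. 10.88%.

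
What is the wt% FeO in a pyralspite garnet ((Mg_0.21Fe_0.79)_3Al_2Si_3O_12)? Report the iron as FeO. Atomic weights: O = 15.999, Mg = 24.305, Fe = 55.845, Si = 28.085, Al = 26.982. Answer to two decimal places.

Molar mass of (Mg_0.21Fe_0.79)_3Al_2Si_3O_12 = 0.63×24.305 + 2.37×55.845 + 2×26.982 + 3×28.085 + 12×15.999 = 477.872 g/mol.
Each formula unit contains 2.37 Fe, equivalent to 2.37/1 = 2.3700 mol FeO.
M(FeO) = 1×55.845 + 1×15.999 = 71.844 g/mol.
Mass of FeO per formula unit = 2.3700 × 71.844 = 170.270 g.
FeO wt% = 170.270 / 477.872 × 100 = 35.63%.

35.63 wt%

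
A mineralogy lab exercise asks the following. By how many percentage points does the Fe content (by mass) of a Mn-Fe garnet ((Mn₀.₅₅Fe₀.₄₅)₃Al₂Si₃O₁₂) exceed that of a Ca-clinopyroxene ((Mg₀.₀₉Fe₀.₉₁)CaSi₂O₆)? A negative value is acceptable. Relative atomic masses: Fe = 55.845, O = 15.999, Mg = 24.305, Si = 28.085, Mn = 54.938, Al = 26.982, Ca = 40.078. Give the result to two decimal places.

Fe in (Mn₀.₅₅Fe₀.₄₅)₃Al₂Si₃O₁₂: molar mass 496.245 g/mol; 1.35×55.845 = 75.391 g → 15.19 wt%.
Fe in (Mg₀.₀₉Fe₀.₉₁)CaSi₂O₆: molar mass 245.248 g/mol; 0.91×55.845 = 50.819 g → 20.72 wt%.
Difference = 15.19 − 20.72 = -5.53 percentage points.

-5.53 percentage points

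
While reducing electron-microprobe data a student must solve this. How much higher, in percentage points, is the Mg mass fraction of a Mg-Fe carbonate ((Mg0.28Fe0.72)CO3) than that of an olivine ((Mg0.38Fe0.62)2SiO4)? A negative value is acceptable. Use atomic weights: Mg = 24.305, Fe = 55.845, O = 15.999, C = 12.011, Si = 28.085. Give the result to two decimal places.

First mineral: 6.805 g Mg in 107.022 g formula = 6.36 wt% Mg.
Second mineral: 18.472 g Mg in 179.801 g formula = 10.27 wt% Mg.
6.36% − 10.27% gives a difference of -3.91 percentage points.

-3.91 percentage points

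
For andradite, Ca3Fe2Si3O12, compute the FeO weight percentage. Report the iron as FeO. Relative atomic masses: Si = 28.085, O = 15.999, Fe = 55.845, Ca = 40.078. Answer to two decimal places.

M(Ca3Fe2Si3O12) = 508.167 g/mol; M(FeO) = 71.844 g/mol.
Moles FeO per formula unit = 2 Fe ÷ 1 = 2.0000.
FeO fraction = (2.0000 × 71.844) / 508.167 = 143.688/508.167 = 0.2828.

28.28 wt%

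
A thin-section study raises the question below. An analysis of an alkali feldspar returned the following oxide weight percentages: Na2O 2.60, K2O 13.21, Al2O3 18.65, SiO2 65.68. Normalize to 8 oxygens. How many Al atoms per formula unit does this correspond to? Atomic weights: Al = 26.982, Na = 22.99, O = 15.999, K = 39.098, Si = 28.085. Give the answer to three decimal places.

Na2O: 2.60/61.979 = 0.04195 mol → 0.08390 mol Na, 0.04195 mol O.
K2O: 13.21/94.195 = 0.14024 mol → 0.28048 mol K, 0.14024 mol O.
Al2O3: 18.65/101.961 = 0.18291 mol → 0.36582 mol Al, 0.54873 mol O.
SiO2: 65.68/60.083 = 1.09315 mol → 1.09315 mol Si, 2.18630 mol O.
Total oxygen = 2.91722 mol. Normalization factor = 8/2.91722 = 2.74234.
Al per 8 O = 0.36582 × 2.74234 = 1.003.

1.003 Al apfu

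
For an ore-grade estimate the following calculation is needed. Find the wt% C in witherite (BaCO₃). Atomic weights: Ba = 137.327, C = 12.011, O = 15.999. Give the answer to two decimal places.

Formula mass = 1·137.327 + 1·12.011 + 3·15.999 = 197.335 g/mol, of which 12.011 g is C.
So C makes up 12.011/197.335 = 0.0609 of the mass, i.e. 6.09%.

6.09 weight percent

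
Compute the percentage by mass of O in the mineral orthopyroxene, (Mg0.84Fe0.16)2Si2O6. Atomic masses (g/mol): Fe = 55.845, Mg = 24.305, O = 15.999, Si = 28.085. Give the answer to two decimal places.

M((Mg0.84Fe0.16)2Si2O6) = 210.867 g/mol.
O contributes 6 × 15.999 = 95.994 g per mole.
95.994/210.867 = 0.4552 → 45.52%.

45.52 wt%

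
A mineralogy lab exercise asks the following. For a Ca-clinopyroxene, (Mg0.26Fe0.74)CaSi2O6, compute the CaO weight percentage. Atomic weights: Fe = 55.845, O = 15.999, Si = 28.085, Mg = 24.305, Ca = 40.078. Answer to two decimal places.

Formula mass = 239.887 g/mol.
1 Ca → 1.0000 mol CaO per formula unit; M(CaO) = 56.077, so CaO mass = 56.077 g.
56.077/239.887 × 100 = 23.38 wt%.

23.38 wt%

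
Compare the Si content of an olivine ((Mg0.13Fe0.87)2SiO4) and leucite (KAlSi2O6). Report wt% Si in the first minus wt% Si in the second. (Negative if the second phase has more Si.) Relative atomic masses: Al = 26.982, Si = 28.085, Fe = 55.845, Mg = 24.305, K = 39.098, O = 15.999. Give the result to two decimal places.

-11.38 percentage points

M((Mg0.13Fe0.87)2SiO4) = 195.571 g/mol, so wt% Si = 28.085/195.571 × 100 = 14.36%.
M(KAlSi2O6) = 218.244 g/mol, so wt% Si = 56.170/218.244 × 100 = 25.74%.
14.36 − 25.74 = -11.38 pp.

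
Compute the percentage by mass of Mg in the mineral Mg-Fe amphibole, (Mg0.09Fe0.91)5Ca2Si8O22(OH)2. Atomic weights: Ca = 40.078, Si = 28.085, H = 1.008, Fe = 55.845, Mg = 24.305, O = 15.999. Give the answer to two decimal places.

1.14 mass %

Formula mass = 0.45*24.305 + 4.55*55.845 + 2*40.078 + 8*28.085 + 24*15.999 + 2*1.008 = 955.860 g/mol, of which 10.937 g is Mg.
So Mg makes up 10.937/955.860 = 0.0114 of the mass, i.e. 1.14%.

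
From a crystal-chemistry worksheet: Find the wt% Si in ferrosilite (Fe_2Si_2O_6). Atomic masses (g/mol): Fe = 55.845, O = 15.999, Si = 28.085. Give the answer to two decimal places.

21.29 weight percent

Molar mass of Fe_2Si_2O_6: 2*55.845 + 2*28.085 + 6*15.999 = 263.854 g/mol.
Mass of Si per formula unit: 2 × 28.085 = 56.170 g.
Weight fraction Si = 56.170 / 263.854 = 0.2129.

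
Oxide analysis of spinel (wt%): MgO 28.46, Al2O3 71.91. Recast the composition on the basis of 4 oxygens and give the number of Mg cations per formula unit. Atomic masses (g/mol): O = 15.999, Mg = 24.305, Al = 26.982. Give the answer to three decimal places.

1.001 Mg apfu

28.46 wt% MgO ÷ 40.304 g/mol = 0.70613 mol, giving 0.70613 Mg and 0.70613 O.
71.91 wt% Al2O3 ÷ 101.961 g/mol = 0.70527 mol, giving 1.41054 Al and 2.11581 O.
Oxygen sums to 2.82194; scaling by 4/2.82194 = 1.41746 puts the formula on 4 O.
Mg: 0.70613 × 1.41746 = 1.001 atoms per formula unit.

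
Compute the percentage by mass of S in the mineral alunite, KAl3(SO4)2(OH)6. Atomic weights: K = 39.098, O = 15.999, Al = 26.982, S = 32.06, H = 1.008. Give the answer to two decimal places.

15.48 mass %

Molar mass of KAl3(SO4)2(OH)6: 1·39.098 + 3·26.982 + 2·32.06 + 14·15.999 + 6·1.008 = 414.198 g/mol.
Mass of S per formula unit: 2 × 32.06 = 64.120 g.
Weight fraction S = 64.120 / 414.198 = 0.1548.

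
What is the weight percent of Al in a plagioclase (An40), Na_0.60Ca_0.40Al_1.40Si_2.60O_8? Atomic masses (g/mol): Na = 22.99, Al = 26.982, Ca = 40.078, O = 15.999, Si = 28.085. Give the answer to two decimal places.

Formula mass = 0.60*22.99 + 0.40*40.078 + 1.40*26.982 + 2.60*28.085 + 8*15.999 = 268.613 g/mol, of which 37.775 g is Al.
So Al makes up 37.775/268.613 = 0.1406 of the mass, i.e. 14.06%.

14.06 mass %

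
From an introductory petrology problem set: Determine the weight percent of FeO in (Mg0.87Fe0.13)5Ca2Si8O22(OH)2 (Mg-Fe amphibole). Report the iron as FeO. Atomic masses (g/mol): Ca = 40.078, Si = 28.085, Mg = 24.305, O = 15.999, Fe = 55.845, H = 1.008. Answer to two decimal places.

5.61 wt%

Formula mass = 832.854 g/mol.
0.65 Fe → 0.6500 mol FeO per formula unit; M(FeO) = 71.844, so FeO mass = 46.699 g.
46.699/832.854 × 100 = 5.61 wt%.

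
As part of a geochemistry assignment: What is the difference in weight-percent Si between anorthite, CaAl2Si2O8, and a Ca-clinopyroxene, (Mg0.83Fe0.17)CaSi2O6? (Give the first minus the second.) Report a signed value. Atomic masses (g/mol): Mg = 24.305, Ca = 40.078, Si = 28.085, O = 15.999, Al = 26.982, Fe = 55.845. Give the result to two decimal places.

Si in CaAl2Si2O8: molar mass 278.204 g/mol; 2×28.085 = 56.170 g → 20.19 wt%.
Si in (Mg0.83Fe0.17)CaSi2O6: molar mass 221.909 g/mol; 2×28.085 = 56.170 g → 25.31 wt%.
Difference = 20.19 − 25.31 = -5.12 percentage points.

-5.12 percentage points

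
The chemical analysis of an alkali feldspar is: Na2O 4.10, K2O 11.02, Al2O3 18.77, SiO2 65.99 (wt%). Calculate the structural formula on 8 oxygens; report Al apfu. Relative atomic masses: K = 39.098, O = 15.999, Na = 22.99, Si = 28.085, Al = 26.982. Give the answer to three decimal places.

Na2O: 4.10/61.979 = 0.06615 mol → 0.13230 mol Na, 0.06615 mol O.
K2O: 11.02/94.195 = 0.11699 mol → 0.23398 mol K, 0.11699 mol O.
Al2O3: 18.77/101.961 = 0.18409 mol → 0.36818 mol Al, 0.55227 mol O.
SiO2: 65.99/60.083 = 1.09831 mol → 1.09831 mol Si, 2.19662 mol O.
Total oxygen = 2.93203 mol. Normalization factor = 8/2.93203 = 2.72849.
Al per 8 O = 0.36818 × 2.72849 = 1.005.

1.005 Al apfu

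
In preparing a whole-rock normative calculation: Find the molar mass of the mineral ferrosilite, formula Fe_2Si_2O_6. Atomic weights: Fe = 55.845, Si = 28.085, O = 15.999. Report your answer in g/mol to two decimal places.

263.85 g/mol

The formula mass is the sum 2*55.845 + 2*28.085 + 6*15.999.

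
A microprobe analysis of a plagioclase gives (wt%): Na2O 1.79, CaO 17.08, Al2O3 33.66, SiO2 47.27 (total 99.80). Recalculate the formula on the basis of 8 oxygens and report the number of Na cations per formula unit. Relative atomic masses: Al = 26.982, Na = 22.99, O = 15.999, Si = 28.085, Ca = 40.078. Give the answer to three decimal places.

0.159 Na apfu

Na2O: 1.79/61.979 = 0.02888 mol → 0.05776 mol Na, 0.02888 mol O.
CaO: 17.08/56.077 = 0.30458 mol → 0.30458 mol Ca, 0.30458 mol O.
Al2O3: 33.66/101.961 = 0.33013 mol → 0.66026 mol Al, 0.99039 mol O.
SiO2: 47.27/60.083 = 0.78675 mol → 0.78675 mol Si, 1.57350 mol O.
Total oxygen = 2.89735 mol. Normalization factor = 8/2.89735 = 2.76114.
Na per 8 O = 0.05776 × 2.76114 = 0.159.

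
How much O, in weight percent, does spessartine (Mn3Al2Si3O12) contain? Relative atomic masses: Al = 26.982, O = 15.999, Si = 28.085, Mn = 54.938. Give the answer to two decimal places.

38.78 weight percent

Formula mass = 3·54.938 + 2·26.982 + 3·28.085 + 12·15.999 = 495.021 g/mol, of which 191.988 g is O.
So O makes up 191.988/495.021 = 0.3878 of the mass, i.e. 38.78%.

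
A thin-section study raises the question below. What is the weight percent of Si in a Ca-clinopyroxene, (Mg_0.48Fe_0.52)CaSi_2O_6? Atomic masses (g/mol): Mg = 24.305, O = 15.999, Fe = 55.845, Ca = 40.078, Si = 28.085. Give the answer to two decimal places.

24.11 mass %

Molar mass of (Mg_0.48Fe_0.52)CaSi_2O_6: 0.48*24.305 + 0.52*55.845 + 1*40.078 + 2*28.085 + 6*15.999 = 232.948 g/mol.
Mass of Si per formula unit: 2 × 28.085 = 56.170 g.
Weight fraction Si = 56.170 / 232.948 = 0.2411.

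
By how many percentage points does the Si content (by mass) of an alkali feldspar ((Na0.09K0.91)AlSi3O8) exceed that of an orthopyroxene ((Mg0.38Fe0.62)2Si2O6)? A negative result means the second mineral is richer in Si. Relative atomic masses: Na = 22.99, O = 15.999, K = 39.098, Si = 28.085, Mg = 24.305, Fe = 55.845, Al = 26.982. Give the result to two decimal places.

M((Na0.09K0.91)AlSi3O8) = 276.877 g/mol, so wt% Si = 84.255/276.877 × 100 = 30.43%.
M((Mg0.38Fe0.62)2Si2O6) = 239.884 g/mol, so wt% Si = 56.170/239.884 × 100 = 23.42%.
30.43 − 23.42 = 7.01 pp.

7.01 percentage points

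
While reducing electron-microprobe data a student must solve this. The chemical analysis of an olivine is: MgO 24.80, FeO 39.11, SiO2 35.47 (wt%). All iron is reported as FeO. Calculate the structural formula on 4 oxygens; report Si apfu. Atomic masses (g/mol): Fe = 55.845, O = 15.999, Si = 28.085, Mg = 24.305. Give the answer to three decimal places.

24.80 wt% MgO ÷ 40.304 g/mol = 0.61532 mol, giving 0.61532 Mg and 0.61532 O.
39.11 wt% FeO ÷ 71.844 g/mol = 0.54437 mol, giving 0.54437 Fe and 0.54437 O.
35.47 wt% SiO2 ÷ 60.083 g/mol = 0.59035 mol, giving 0.59035 Si and 1.18070 O.
Oxygen sums to 2.34039; scaling by 4/2.34039 = 1.70912 puts the formula on 4 O.
Si: 0.59035 × 1.70912 = 1.009 atoms per formula unit.

1.009 Si apfu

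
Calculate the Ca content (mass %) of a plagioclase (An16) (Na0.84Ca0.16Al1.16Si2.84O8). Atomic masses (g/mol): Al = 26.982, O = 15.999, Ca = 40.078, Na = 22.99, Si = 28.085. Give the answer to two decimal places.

2.42 mass %

Formula mass = 0.84×22.99 + 0.16×40.078 + 1.16×26.982 + 2.84×28.085 + 8×15.999 = 264.777 g/mol, of which 6.412 g is Ca.
So Ca makes up 6.412/264.777 = 0.0242 of the mass, i.e. 2.42%.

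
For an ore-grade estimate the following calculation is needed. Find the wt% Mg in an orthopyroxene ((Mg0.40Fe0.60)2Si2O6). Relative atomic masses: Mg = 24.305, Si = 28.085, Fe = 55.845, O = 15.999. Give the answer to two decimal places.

M((Mg0.40Fe0.60)2Si2O6) = 238.622 g/mol.
Mg contributes 0.80 × 24.305 = 19.444 g per mole.
19.444/238.622 = 0.0815 → 8.15%.

8.15 mass %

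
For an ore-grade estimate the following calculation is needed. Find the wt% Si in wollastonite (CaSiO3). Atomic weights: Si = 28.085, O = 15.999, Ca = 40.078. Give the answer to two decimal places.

24.18 mass %

Molar mass of CaSiO3: 1·40.078 + 1·28.085 + 3·15.999 = 116.160 g/mol.
Mass of Si per formula unit: 1 × 28.085 = 28.085 g.
Weight fraction Si = 28.085 / 116.160 = 0.2418.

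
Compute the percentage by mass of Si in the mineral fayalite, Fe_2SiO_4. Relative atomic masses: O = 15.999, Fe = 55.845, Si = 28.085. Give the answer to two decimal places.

13.78 weight percent

Formula mass = 2*55.845 + 1*28.085 + 4*15.999 = 203.771 g/mol, of which 28.085 g is Si.
So Si makes up 28.085/203.771 = 0.1378 of the mass, i.e. 13.78%.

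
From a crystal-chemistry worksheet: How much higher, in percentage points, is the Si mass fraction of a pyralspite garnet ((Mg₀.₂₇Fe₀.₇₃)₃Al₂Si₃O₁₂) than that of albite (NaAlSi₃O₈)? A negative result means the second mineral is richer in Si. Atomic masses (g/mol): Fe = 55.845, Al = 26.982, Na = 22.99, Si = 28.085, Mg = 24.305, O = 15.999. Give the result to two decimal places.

-14.29 percentage points

M((Mg₀.₂₇Fe₀.₇₃)₃Al₂Si₃O₁₂) = 472.195 g/mol, so wt% Si = 84.255/472.195 × 100 = 17.84%.
M(NaAlSi₃O₈) = 262.219 g/mol, so wt% Si = 84.255/262.219 × 100 = 32.13%.
17.84 − 32.13 = -14.29 pp.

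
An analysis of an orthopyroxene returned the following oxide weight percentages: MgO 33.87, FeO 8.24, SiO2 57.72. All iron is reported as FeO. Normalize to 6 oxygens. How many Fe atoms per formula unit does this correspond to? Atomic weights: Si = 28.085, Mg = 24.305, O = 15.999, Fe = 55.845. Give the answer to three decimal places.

0.239 Fe apfu

MgO: 33.87/40.304 = 0.84036 mol → 0.84036 mol Mg, 0.84036 mol O.
FeO: 8.24/71.844 = 0.11469 mol → 0.11469 mol Fe, 0.11469 mol O.
SiO2: 57.72/60.083 = 0.96067 mol → 0.96067 mol Si, 1.92134 mol O.
Total oxygen = 2.87639 mol. Normalization factor = 6/2.87639 = 2.08595.
Fe per 6 O = 0.11469 × 2.08595 = 0.239.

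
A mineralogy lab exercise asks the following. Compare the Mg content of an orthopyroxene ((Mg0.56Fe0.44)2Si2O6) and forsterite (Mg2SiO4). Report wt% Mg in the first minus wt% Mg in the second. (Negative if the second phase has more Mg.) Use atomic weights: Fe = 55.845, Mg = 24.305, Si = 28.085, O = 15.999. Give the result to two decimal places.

-22.64 percentage points

First mineral: 27.222 g Mg in 228.529 g formula = 11.91 wt% Mg.
Second mineral: 48.610 g Mg in 140.691 g formula = 34.55 wt% Mg.
11.91% − 34.55% gives a difference of -22.64 percentage points.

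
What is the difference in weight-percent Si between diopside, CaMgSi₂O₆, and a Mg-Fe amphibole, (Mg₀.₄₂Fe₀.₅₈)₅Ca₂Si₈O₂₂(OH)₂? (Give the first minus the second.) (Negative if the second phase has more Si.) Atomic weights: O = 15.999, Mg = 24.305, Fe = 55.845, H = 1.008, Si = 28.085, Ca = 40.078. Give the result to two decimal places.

M(CaMgSi₂O₆) = 216.547 g/mol, so wt% Si = 56.170/216.547 × 100 = 25.94%.
M((Mg₀.₄₂Fe₀.₅₈)₅Ca₂Si₈O₂₂(OH)₂) = 903.819 g/mol, so wt% Si = 224.680/903.819 × 100 = 24.86%.
25.94 − 24.86 = 1.08 pp.

1.08 percentage points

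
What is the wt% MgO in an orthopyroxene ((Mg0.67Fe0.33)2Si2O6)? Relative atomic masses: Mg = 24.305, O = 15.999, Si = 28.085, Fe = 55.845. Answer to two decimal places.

Molar mass of (Mg0.67Fe0.33)2Si2O6 = 1.34*24.305 + 0.66*55.845 + 2*28.085 + 6*15.999 = 221.590 g/mol.
Each formula unit contains 1.34 Mg, equivalent to 1.34/1 = 1.3400 mol MgO.
M(MgO) = 1×24.305 + 1×15.999 = 40.304 g/mol.
Mass of MgO per formula unit = 1.3400 × 40.304 = 54.007 g.
MgO wt% = 54.007 / 221.590 × 100 = 24.37%.

24.37 wt%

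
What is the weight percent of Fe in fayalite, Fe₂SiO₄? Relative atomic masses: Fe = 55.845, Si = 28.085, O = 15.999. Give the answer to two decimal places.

Formula mass = 2×55.845 + 1×28.085 + 4×15.999 = 203.771 g/mol, of which 111.690 g is Fe.
So Fe makes up 111.690/203.771 = 0.5481 of the mass, i.e. 54.81%.

54.81 wt%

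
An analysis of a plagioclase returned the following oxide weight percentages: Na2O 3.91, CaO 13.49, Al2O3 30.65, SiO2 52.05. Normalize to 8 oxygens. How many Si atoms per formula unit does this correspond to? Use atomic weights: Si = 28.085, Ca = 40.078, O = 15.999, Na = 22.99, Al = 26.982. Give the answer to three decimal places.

Na2O (M=61.979): mol = 0.06309; Na = 0.12618, O = 0.06309.
CaO (M=56.077): mol = 0.24056; Ca = 0.24056, O = 0.24056.
Al2O3 (M=101.961): mol = 0.30061; Al = 0.60122, O = 0.90183.
SiO2 (M=60.083): mol = 0.86630; Si = 0.86630, O = 1.73260.
ΣO = 2.93808; factor = 8/ΣO = 2.72287.
Si apfu = 0.86630 × 2.72287 = 2.359.

2.359 Si apfu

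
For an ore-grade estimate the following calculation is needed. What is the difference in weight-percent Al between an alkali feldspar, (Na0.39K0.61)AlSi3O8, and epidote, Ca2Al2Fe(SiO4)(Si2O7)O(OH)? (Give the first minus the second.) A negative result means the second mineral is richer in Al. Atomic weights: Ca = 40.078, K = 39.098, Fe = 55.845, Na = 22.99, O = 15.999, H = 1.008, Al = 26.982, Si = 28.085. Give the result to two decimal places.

Al in (Na0.39K0.61)AlSi3O8: molar mass 272.045 g/mol; 1×26.982 = 26.982 g → 9.92 wt%.
Al in Ca2Al2Fe(SiO4)(Si2O7)O(OH): molar mass 483.215 g/mol; 2×26.982 = 53.964 g → 11.17 wt%.
Difference = 9.92 − 11.17 = -1.25 percentage points.

-1.25 percentage points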